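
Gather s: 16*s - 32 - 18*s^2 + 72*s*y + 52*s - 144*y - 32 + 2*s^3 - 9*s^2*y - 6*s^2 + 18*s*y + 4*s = 2*s^3 + s^2*(-9*y - 24) + s*(90*y + 72) - 144*y - 64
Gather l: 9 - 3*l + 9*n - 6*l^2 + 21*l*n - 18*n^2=-6*l^2 + l*(21*n - 3) - 18*n^2 + 9*n + 9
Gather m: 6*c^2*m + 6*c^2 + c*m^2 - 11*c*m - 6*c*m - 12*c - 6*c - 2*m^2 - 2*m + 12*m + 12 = 6*c^2 - 18*c + m^2*(c - 2) + m*(6*c^2 - 17*c + 10) + 12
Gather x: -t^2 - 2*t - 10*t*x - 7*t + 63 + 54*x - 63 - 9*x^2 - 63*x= -t^2 - 9*t - 9*x^2 + x*(-10*t - 9)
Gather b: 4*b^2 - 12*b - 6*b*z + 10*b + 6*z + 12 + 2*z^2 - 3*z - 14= 4*b^2 + b*(-6*z - 2) + 2*z^2 + 3*z - 2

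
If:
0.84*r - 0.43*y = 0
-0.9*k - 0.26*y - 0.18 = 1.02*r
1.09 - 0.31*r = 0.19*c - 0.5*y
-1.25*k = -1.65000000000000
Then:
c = 2.59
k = 1.32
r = -0.90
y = -1.75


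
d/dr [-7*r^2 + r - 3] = 1 - 14*r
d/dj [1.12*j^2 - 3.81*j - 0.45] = 2.24*j - 3.81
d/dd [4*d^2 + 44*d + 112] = 8*d + 44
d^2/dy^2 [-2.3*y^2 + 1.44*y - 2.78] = -4.60000000000000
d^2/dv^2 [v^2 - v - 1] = 2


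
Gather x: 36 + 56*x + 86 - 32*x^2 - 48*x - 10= -32*x^2 + 8*x + 112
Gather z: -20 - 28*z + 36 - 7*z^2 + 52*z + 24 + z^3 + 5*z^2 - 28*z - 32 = z^3 - 2*z^2 - 4*z + 8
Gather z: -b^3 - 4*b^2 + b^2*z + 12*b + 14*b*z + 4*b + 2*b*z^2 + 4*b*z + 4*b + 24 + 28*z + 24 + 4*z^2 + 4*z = -b^3 - 4*b^2 + 20*b + z^2*(2*b + 4) + z*(b^2 + 18*b + 32) + 48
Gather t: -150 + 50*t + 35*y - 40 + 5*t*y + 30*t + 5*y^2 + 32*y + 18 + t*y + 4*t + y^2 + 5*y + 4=t*(6*y + 84) + 6*y^2 + 72*y - 168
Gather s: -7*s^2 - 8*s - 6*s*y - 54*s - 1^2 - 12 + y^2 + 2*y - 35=-7*s^2 + s*(-6*y - 62) + y^2 + 2*y - 48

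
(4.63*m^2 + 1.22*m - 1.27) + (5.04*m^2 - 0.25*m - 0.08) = 9.67*m^2 + 0.97*m - 1.35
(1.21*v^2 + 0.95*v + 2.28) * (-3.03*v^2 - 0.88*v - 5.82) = -3.6663*v^4 - 3.9433*v^3 - 14.7866*v^2 - 7.5354*v - 13.2696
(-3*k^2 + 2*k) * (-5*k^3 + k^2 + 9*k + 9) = 15*k^5 - 13*k^4 - 25*k^3 - 9*k^2 + 18*k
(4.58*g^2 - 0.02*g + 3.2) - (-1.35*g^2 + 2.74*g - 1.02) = 5.93*g^2 - 2.76*g + 4.22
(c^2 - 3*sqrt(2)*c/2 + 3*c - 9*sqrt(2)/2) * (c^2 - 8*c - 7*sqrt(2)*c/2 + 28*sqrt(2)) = c^4 - 5*sqrt(2)*c^3 - 5*c^3 - 27*c^2/2 + 25*sqrt(2)*c^2 - 105*c/2 + 120*sqrt(2)*c - 252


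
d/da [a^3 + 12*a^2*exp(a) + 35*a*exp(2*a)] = 12*a^2*exp(a) + 3*a^2 + 70*a*exp(2*a) + 24*a*exp(a) + 35*exp(2*a)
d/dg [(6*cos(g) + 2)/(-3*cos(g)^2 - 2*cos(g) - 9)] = 2*(9*sin(g)^2 - 6*cos(g) + 16)*sin(g)/(3*cos(g)^2 + 2*cos(g) + 9)^2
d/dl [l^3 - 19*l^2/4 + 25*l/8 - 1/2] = 3*l^2 - 19*l/2 + 25/8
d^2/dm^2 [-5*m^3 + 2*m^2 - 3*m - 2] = 4 - 30*m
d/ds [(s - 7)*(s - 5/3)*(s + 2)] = 3*s^2 - 40*s/3 - 17/3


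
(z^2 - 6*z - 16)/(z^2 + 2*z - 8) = (z^2 - 6*z - 16)/(z^2 + 2*z - 8)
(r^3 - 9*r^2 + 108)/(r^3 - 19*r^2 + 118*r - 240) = (r^2 - 3*r - 18)/(r^2 - 13*r + 40)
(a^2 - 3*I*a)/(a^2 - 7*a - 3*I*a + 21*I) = a/(a - 7)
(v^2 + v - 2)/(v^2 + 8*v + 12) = (v - 1)/(v + 6)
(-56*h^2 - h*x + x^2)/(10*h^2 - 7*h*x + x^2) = (-56*h^2 - h*x + x^2)/(10*h^2 - 7*h*x + x^2)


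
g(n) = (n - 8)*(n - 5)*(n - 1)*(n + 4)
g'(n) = (n - 8)*(n - 5)*(n - 1) + (n - 8)*(n - 5)*(n + 4) + (n - 8)*(n - 1)*(n + 4) + (n - 5)*(n - 1)*(n + 4)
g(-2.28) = -422.21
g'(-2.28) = -17.68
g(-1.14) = -343.47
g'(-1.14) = 133.93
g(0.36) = -98.92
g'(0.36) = 166.14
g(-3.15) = -320.55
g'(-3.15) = -231.80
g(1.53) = 65.80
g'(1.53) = 106.92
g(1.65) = 78.12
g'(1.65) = 98.39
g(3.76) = 112.61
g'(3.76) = -62.06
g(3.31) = 133.84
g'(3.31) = -31.48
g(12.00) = 4928.00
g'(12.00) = 2692.00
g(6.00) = -100.00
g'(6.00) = -80.00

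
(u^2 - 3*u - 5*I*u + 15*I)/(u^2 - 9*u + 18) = (u - 5*I)/(u - 6)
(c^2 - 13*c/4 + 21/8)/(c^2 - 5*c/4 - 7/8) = (2*c - 3)/(2*c + 1)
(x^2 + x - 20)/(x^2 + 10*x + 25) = (x - 4)/(x + 5)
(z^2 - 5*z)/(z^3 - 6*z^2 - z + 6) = z*(z - 5)/(z^3 - 6*z^2 - z + 6)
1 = 1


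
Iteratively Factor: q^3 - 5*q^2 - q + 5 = (q - 5)*(q^2 - 1) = (q - 5)*(q - 1)*(q + 1)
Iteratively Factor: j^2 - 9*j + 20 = (j - 4)*(j - 5)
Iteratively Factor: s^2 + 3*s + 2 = (s + 1)*(s + 2)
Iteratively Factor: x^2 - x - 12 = (x + 3)*(x - 4)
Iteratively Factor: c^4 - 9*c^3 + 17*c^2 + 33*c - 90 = (c + 2)*(c^3 - 11*c^2 + 39*c - 45) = (c - 3)*(c + 2)*(c^2 - 8*c + 15) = (c - 5)*(c - 3)*(c + 2)*(c - 3)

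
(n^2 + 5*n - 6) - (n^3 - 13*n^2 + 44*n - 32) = -n^3 + 14*n^2 - 39*n + 26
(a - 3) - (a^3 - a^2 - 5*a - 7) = -a^3 + a^2 + 6*a + 4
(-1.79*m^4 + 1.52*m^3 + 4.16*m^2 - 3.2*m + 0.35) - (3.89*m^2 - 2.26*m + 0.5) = -1.79*m^4 + 1.52*m^3 + 0.27*m^2 - 0.94*m - 0.15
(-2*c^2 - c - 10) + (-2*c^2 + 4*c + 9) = -4*c^2 + 3*c - 1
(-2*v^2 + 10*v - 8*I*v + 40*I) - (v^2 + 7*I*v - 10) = -3*v^2 + 10*v - 15*I*v + 10 + 40*I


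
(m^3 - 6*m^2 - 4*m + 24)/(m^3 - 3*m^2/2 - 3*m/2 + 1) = 2*(m^2 - 4*m - 12)/(2*m^2 + m - 1)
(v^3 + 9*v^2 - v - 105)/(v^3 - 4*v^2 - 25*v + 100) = (v^2 + 4*v - 21)/(v^2 - 9*v + 20)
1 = 1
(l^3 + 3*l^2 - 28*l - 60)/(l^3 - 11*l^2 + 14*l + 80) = (l + 6)/(l - 8)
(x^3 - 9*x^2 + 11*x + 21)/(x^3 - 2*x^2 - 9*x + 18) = (x^2 - 6*x - 7)/(x^2 + x - 6)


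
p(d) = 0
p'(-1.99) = 0.00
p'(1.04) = 0.00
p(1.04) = 0.00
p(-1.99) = 0.00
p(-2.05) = 0.00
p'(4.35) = 0.00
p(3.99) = 0.00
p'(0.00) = 0.00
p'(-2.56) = 0.00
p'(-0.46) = 0.00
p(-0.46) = 0.00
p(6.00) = 0.00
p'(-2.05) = 0.00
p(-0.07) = 0.00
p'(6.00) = 0.00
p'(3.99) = 0.00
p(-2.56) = 0.00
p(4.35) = 0.00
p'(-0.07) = 0.00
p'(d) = 0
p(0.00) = 0.00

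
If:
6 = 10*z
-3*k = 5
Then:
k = -5/3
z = 3/5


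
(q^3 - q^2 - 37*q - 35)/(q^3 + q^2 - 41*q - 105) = (q + 1)/(q + 3)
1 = 1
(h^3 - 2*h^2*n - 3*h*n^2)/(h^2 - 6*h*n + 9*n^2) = h*(h + n)/(h - 3*n)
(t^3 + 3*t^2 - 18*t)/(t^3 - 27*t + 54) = t/(t - 3)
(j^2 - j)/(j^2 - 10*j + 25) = j*(j - 1)/(j^2 - 10*j + 25)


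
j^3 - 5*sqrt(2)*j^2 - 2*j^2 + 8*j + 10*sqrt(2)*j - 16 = (j - 2)*(j - 4*sqrt(2))*(j - sqrt(2))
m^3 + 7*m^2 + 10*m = m*(m + 2)*(m + 5)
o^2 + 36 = (o - 6*I)*(o + 6*I)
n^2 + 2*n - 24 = (n - 4)*(n + 6)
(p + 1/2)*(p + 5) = p^2 + 11*p/2 + 5/2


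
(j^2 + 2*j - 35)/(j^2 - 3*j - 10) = (j + 7)/(j + 2)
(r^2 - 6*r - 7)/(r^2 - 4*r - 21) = (r + 1)/(r + 3)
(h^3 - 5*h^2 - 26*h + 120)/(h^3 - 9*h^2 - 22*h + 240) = (h - 4)/(h - 8)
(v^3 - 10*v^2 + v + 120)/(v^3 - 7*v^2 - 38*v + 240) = (v + 3)/(v + 6)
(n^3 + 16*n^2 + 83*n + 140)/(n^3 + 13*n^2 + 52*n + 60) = (n^2 + 11*n + 28)/(n^2 + 8*n + 12)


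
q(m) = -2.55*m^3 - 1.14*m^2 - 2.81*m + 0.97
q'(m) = -7.65*m^2 - 2.28*m - 2.81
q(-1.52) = 11.56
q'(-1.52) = -17.02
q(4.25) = -227.32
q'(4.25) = -150.68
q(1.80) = -22.65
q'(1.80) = -31.70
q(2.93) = -81.19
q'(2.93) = -75.16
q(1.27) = -9.66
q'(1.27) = -18.04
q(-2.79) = 55.32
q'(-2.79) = -56.00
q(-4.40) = 208.48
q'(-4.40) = -140.88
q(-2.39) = 35.99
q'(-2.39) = -41.06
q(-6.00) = 527.59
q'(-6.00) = -264.53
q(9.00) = -1975.61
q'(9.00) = -642.98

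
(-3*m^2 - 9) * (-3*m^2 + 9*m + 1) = 9*m^4 - 27*m^3 + 24*m^2 - 81*m - 9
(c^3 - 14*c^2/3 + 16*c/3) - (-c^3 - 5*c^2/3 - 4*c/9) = 2*c^3 - 3*c^2 + 52*c/9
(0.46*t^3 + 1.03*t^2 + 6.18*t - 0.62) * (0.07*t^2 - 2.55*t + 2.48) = 0.0322*t^5 - 1.1009*t^4 - 1.0531*t^3 - 13.248*t^2 + 16.9074*t - 1.5376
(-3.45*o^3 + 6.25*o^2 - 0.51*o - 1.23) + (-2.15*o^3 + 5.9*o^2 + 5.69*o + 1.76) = -5.6*o^3 + 12.15*o^2 + 5.18*o + 0.53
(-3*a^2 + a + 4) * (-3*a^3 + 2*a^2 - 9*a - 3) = 9*a^5 - 9*a^4 + 17*a^3 + 8*a^2 - 39*a - 12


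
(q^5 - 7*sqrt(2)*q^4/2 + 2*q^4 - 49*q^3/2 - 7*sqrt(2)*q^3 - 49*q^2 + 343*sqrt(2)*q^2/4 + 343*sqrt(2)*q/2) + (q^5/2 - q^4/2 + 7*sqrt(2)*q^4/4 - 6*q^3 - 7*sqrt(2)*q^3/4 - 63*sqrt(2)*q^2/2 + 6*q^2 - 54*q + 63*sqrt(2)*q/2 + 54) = 3*q^5/2 - 7*sqrt(2)*q^4/4 + 3*q^4/2 - 61*q^3/2 - 35*sqrt(2)*q^3/4 - 43*q^2 + 217*sqrt(2)*q^2/4 - 54*q + 203*sqrt(2)*q + 54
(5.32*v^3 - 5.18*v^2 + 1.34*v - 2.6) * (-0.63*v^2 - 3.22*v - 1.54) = -3.3516*v^5 - 13.867*v^4 + 7.6426*v^3 + 5.3004*v^2 + 6.3084*v + 4.004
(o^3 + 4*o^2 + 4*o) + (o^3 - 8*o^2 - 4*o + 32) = 2*o^3 - 4*o^2 + 32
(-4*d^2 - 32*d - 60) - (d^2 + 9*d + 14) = -5*d^2 - 41*d - 74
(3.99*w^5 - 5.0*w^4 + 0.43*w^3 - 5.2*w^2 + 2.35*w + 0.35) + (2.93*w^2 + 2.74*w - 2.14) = 3.99*w^5 - 5.0*w^4 + 0.43*w^3 - 2.27*w^2 + 5.09*w - 1.79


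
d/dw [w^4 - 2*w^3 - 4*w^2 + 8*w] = 4*w^3 - 6*w^2 - 8*w + 8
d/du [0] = 0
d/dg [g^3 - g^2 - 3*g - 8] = 3*g^2 - 2*g - 3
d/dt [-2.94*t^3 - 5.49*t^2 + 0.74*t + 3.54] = -8.82*t^2 - 10.98*t + 0.74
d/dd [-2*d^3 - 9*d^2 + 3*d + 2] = -6*d^2 - 18*d + 3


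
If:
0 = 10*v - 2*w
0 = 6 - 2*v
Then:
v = 3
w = 15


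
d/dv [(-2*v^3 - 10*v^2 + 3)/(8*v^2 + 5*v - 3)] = (-16*v^4 - 20*v^3 - 32*v^2 + 12*v - 15)/(64*v^4 + 80*v^3 - 23*v^2 - 30*v + 9)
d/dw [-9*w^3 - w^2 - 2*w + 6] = -27*w^2 - 2*w - 2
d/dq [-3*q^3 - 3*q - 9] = -9*q^2 - 3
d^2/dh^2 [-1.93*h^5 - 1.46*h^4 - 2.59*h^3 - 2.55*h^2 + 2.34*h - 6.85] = -38.6*h^3 - 17.52*h^2 - 15.54*h - 5.1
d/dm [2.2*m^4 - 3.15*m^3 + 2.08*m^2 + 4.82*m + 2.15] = 8.8*m^3 - 9.45*m^2 + 4.16*m + 4.82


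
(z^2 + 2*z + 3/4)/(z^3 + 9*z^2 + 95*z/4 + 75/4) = (2*z + 1)/(2*z^2 + 15*z + 25)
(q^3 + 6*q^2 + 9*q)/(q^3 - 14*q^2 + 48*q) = (q^2 + 6*q + 9)/(q^2 - 14*q + 48)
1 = 1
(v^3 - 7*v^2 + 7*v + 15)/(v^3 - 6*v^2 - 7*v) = (v^2 - 8*v + 15)/(v*(v - 7))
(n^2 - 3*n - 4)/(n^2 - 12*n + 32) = (n + 1)/(n - 8)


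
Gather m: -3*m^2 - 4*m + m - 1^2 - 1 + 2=-3*m^2 - 3*m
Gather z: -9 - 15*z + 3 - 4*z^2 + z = -4*z^2 - 14*z - 6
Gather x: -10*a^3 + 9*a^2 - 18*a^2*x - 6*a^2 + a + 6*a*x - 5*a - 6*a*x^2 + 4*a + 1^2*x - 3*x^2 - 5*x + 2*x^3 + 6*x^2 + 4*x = -10*a^3 + 3*a^2 + 2*x^3 + x^2*(3 - 6*a) + x*(-18*a^2 + 6*a)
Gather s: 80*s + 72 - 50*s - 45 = 30*s + 27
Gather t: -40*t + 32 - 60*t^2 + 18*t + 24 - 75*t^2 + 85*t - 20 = -135*t^2 + 63*t + 36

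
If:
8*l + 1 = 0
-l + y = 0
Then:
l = -1/8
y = -1/8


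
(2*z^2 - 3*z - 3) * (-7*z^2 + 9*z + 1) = -14*z^4 + 39*z^3 - 4*z^2 - 30*z - 3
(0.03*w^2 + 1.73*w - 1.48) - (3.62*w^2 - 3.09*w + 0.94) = -3.59*w^2 + 4.82*w - 2.42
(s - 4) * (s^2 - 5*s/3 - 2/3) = s^3 - 17*s^2/3 + 6*s + 8/3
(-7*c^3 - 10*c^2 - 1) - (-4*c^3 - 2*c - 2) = -3*c^3 - 10*c^2 + 2*c + 1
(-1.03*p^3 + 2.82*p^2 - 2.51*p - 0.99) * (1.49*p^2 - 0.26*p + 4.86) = -1.5347*p^5 + 4.4696*p^4 - 9.4789*p^3 + 12.8827*p^2 - 11.9412*p - 4.8114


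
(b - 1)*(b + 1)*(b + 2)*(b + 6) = b^4 + 8*b^3 + 11*b^2 - 8*b - 12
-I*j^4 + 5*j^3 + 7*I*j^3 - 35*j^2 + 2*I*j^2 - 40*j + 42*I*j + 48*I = (j - 8)*(j - I)*(j + 6*I)*(-I*j - I)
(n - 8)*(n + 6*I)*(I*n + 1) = I*n^3 - 5*n^2 - 8*I*n^2 + 40*n + 6*I*n - 48*I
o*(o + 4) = o^2 + 4*o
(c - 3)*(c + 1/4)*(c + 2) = c^3 - 3*c^2/4 - 25*c/4 - 3/2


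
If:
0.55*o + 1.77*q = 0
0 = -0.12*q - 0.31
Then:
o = 8.31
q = -2.58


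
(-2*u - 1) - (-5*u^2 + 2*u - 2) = 5*u^2 - 4*u + 1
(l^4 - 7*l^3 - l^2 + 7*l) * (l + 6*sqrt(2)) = l^5 - 7*l^4 + 6*sqrt(2)*l^4 - 42*sqrt(2)*l^3 - l^3 - 6*sqrt(2)*l^2 + 7*l^2 + 42*sqrt(2)*l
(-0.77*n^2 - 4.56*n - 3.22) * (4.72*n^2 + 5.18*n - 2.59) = -3.6344*n^4 - 25.5118*n^3 - 36.8249*n^2 - 4.8692*n + 8.3398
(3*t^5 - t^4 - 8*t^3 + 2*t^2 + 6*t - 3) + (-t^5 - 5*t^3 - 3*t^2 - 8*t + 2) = 2*t^5 - t^4 - 13*t^3 - t^2 - 2*t - 1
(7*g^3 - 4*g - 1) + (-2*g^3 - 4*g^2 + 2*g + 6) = 5*g^3 - 4*g^2 - 2*g + 5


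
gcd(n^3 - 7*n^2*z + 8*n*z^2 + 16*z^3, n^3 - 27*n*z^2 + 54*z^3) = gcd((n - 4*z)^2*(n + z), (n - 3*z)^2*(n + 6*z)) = 1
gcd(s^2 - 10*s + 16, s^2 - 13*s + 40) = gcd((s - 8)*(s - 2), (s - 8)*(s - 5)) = s - 8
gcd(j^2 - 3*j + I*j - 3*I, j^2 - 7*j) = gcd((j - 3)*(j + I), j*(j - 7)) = 1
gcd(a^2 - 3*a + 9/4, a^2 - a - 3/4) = a - 3/2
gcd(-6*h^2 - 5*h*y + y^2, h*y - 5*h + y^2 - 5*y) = h + y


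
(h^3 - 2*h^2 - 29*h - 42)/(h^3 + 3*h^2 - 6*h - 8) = (h^3 - 2*h^2 - 29*h - 42)/(h^3 + 3*h^2 - 6*h - 8)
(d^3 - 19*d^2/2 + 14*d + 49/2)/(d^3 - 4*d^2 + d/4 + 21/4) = 2*(d - 7)/(2*d - 3)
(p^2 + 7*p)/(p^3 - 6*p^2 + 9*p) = (p + 7)/(p^2 - 6*p + 9)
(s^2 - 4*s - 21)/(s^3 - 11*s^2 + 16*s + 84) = (s + 3)/(s^2 - 4*s - 12)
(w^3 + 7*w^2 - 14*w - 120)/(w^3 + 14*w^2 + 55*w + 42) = (w^2 + w - 20)/(w^2 + 8*w + 7)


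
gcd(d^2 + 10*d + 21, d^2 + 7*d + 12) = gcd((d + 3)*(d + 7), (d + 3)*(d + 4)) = d + 3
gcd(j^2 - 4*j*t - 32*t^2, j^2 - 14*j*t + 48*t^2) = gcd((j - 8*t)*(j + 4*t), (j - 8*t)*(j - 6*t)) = -j + 8*t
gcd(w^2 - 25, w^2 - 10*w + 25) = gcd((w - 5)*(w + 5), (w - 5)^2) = w - 5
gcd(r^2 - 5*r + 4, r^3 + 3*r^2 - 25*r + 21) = r - 1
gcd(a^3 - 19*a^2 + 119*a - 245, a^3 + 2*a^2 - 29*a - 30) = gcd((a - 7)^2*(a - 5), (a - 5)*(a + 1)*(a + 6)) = a - 5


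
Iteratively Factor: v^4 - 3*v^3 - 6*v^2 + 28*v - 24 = (v - 2)*(v^3 - v^2 - 8*v + 12) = (v - 2)*(v + 3)*(v^2 - 4*v + 4) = (v - 2)^2*(v + 3)*(v - 2)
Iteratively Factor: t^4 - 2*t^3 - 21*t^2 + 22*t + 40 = (t + 1)*(t^3 - 3*t^2 - 18*t + 40) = (t + 1)*(t + 4)*(t^2 - 7*t + 10) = (t - 5)*(t + 1)*(t + 4)*(t - 2)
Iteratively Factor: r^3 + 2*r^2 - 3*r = (r + 3)*(r^2 - r) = (r - 1)*(r + 3)*(r)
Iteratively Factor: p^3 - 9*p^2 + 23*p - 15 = (p - 5)*(p^2 - 4*p + 3) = (p - 5)*(p - 3)*(p - 1)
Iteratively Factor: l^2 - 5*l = (l - 5)*(l)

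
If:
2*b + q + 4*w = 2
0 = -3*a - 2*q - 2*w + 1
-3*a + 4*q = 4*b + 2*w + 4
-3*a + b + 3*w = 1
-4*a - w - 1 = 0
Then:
No Solution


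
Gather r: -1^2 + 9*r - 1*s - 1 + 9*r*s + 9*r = r*(9*s + 18) - s - 2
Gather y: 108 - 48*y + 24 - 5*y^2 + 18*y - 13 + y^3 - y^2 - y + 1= y^3 - 6*y^2 - 31*y + 120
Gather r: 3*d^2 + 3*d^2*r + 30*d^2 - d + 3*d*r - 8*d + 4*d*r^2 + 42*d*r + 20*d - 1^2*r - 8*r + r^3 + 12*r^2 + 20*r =33*d^2 + 11*d + r^3 + r^2*(4*d + 12) + r*(3*d^2 + 45*d + 11)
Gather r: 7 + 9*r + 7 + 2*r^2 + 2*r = 2*r^2 + 11*r + 14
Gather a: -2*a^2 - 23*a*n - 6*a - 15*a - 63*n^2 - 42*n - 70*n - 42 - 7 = -2*a^2 + a*(-23*n - 21) - 63*n^2 - 112*n - 49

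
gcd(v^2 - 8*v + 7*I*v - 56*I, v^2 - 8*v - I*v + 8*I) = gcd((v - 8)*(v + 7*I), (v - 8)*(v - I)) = v - 8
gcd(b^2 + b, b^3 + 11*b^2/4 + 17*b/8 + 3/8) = b + 1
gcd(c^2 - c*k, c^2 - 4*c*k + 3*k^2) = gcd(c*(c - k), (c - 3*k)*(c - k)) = c - k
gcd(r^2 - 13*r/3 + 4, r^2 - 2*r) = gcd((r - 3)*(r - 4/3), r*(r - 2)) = 1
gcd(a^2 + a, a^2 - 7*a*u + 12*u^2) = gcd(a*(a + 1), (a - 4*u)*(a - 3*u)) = 1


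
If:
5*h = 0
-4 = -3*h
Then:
No Solution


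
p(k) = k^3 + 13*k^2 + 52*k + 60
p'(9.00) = 529.00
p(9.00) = 2310.00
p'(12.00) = 796.00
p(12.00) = 4284.00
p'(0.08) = 54.10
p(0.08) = 64.24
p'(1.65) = 103.07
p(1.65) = 185.68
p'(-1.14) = 26.26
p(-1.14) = 16.13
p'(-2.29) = 8.19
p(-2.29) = -2.92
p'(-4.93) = -3.27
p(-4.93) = -0.22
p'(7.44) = 411.50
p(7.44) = 1578.31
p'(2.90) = 152.63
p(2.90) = 344.52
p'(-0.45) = 40.91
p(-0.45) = 39.14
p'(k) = 3*k^2 + 26*k + 52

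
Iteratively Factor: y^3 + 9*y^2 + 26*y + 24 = (y + 2)*(y^2 + 7*y + 12) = (y + 2)*(y + 4)*(y + 3)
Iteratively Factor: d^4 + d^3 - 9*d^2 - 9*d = (d - 3)*(d^3 + 4*d^2 + 3*d) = (d - 3)*(d + 3)*(d^2 + d) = d*(d - 3)*(d + 3)*(d + 1)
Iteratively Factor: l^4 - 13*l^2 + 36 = (l - 3)*(l^3 + 3*l^2 - 4*l - 12) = (l - 3)*(l + 3)*(l^2 - 4) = (l - 3)*(l + 2)*(l + 3)*(l - 2)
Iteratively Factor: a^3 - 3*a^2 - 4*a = (a - 4)*(a^2 + a) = (a - 4)*(a + 1)*(a)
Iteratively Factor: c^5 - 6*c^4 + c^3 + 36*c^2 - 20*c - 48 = (c - 3)*(c^4 - 3*c^3 - 8*c^2 + 12*c + 16) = (c - 4)*(c - 3)*(c^3 + c^2 - 4*c - 4) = (c - 4)*(c - 3)*(c - 2)*(c^2 + 3*c + 2) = (c - 4)*(c - 3)*(c - 2)*(c + 2)*(c + 1)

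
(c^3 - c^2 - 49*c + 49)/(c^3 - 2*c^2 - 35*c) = (c^2 + 6*c - 7)/(c*(c + 5))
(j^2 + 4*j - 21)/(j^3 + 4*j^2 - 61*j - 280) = (j - 3)/(j^2 - 3*j - 40)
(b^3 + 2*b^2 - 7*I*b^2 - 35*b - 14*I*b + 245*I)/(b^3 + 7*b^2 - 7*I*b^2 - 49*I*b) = (b - 5)/b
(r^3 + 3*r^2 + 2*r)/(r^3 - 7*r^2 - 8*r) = (r + 2)/(r - 8)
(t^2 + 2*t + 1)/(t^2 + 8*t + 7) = (t + 1)/(t + 7)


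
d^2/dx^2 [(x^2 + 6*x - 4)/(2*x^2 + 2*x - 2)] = (5*x^3 - 9*x^2 + 6*x - 1)/(x^6 + 3*x^5 - 5*x^3 + 3*x - 1)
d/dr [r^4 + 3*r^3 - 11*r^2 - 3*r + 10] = 4*r^3 + 9*r^2 - 22*r - 3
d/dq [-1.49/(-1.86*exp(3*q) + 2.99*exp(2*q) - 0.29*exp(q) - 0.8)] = (-8.3142*exp(2*q) + 8.9102*exp(q) - 0.4321)*exp(q)/(1.86*exp(3*q) - 2.99*exp(2*q) + 0.29*exp(q) + 0.8)^2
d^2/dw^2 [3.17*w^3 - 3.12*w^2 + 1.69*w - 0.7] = 19.02*w - 6.24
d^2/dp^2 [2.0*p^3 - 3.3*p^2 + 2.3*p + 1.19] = 12.0*p - 6.6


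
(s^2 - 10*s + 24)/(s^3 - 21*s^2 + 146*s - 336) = (s - 4)/(s^2 - 15*s + 56)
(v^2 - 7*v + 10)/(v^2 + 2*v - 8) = (v - 5)/(v + 4)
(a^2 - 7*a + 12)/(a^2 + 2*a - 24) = (a - 3)/(a + 6)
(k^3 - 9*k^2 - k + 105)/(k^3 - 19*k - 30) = (k - 7)/(k + 2)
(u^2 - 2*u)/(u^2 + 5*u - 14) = u/(u + 7)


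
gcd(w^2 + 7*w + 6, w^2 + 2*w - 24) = w + 6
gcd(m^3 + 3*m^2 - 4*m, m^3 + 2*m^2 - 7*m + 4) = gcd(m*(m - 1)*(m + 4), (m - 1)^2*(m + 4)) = m^2 + 3*m - 4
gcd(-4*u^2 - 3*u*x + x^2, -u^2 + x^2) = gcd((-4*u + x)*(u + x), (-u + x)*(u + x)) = u + x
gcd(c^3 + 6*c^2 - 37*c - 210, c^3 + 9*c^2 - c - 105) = c^2 + 12*c + 35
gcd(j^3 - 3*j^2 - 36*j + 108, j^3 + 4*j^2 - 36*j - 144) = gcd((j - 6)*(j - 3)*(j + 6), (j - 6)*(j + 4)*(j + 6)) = j^2 - 36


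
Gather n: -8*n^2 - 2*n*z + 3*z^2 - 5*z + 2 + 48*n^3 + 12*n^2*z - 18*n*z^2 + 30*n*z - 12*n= 48*n^3 + n^2*(12*z - 8) + n*(-18*z^2 + 28*z - 12) + 3*z^2 - 5*z + 2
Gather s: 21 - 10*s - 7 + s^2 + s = s^2 - 9*s + 14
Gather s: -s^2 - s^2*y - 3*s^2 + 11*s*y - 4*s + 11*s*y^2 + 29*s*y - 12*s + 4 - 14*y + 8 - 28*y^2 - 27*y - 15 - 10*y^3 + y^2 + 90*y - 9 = s^2*(-y - 4) + s*(11*y^2 + 40*y - 16) - 10*y^3 - 27*y^2 + 49*y - 12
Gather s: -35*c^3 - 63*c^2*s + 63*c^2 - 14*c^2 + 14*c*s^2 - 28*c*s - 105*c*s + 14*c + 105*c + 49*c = -35*c^3 + 49*c^2 + 14*c*s^2 + 168*c + s*(-63*c^2 - 133*c)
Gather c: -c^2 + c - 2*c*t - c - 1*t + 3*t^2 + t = -c^2 - 2*c*t + 3*t^2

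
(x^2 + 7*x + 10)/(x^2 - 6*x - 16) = (x + 5)/(x - 8)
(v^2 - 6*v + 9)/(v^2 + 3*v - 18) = (v - 3)/(v + 6)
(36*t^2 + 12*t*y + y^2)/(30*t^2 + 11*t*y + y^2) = (6*t + y)/(5*t + y)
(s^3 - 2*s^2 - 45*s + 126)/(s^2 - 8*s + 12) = (s^2 + 4*s - 21)/(s - 2)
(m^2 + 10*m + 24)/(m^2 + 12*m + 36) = (m + 4)/(m + 6)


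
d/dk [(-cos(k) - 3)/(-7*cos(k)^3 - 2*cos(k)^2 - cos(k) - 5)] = (45*cos(k) + 65*cos(2*k) + 7*cos(3*k) + 61)*sin(k)/(2*(7*cos(k)^3 + 2*cos(k)^2 + cos(k) + 5)^2)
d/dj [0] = 0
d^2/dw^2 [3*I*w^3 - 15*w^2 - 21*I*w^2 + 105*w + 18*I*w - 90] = 18*I*w - 30 - 42*I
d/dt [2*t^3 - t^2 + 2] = 2*t*(3*t - 1)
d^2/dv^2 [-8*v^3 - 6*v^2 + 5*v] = -48*v - 12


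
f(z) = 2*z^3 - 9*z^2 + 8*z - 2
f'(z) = 6*z^2 - 18*z + 8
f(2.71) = -6.61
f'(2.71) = 3.28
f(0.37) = -0.17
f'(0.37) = 2.16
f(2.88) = -5.83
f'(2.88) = 5.93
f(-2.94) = -154.14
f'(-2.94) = 112.78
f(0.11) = -1.23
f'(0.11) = 6.09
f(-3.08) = -170.45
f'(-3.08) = 120.36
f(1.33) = -2.57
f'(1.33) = -5.33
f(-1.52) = -41.98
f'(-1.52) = 49.22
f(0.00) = -2.00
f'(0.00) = 8.00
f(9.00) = 799.00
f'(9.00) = 332.00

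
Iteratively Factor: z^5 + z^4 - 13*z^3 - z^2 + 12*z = (z + 1)*(z^4 - 13*z^2 + 12*z) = z*(z + 1)*(z^3 - 13*z + 12) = z*(z - 1)*(z + 1)*(z^2 + z - 12) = z*(z - 1)*(z + 1)*(z + 4)*(z - 3)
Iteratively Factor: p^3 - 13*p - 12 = (p + 1)*(p^2 - p - 12) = (p + 1)*(p + 3)*(p - 4)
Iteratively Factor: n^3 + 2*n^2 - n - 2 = (n + 2)*(n^2 - 1) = (n - 1)*(n + 2)*(n + 1)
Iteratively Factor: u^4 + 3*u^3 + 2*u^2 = (u)*(u^3 + 3*u^2 + 2*u) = u^2*(u^2 + 3*u + 2) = u^2*(u + 1)*(u + 2)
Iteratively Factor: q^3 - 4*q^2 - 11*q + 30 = (q - 5)*(q^2 + q - 6) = (q - 5)*(q - 2)*(q + 3)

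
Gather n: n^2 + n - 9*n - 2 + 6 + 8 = n^2 - 8*n + 12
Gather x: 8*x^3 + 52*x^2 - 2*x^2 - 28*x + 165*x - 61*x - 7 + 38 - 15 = 8*x^3 + 50*x^2 + 76*x + 16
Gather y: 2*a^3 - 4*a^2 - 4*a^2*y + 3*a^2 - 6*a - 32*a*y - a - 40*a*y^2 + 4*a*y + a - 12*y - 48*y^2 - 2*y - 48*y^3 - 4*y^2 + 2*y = 2*a^3 - a^2 - 6*a - 48*y^3 + y^2*(-40*a - 52) + y*(-4*a^2 - 28*a - 12)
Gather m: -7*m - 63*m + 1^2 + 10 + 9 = 20 - 70*m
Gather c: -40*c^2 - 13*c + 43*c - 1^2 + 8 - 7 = -40*c^2 + 30*c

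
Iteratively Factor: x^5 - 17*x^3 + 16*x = (x - 1)*(x^4 + x^3 - 16*x^2 - 16*x) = (x - 4)*(x - 1)*(x^3 + 5*x^2 + 4*x) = (x - 4)*(x - 1)*(x + 1)*(x^2 + 4*x) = (x - 4)*(x - 1)*(x + 1)*(x + 4)*(x)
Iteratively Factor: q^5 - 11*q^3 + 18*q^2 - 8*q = (q - 1)*(q^4 + q^3 - 10*q^2 + 8*q) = (q - 1)^2*(q^3 + 2*q^2 - 8*q) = (q - 1)^2*(q + 4)*(q^2 - 2*q) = q*(q - 1)^2*(q + 4)*(q - 2)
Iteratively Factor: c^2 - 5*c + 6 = (c - 3)*(c - 2)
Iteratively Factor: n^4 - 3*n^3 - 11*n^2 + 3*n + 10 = (n - 1)*(n^3 - 2*n^2 - 13*n - 10) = (n - 1)*(n + 2)*(n^2 - 4*n - 5) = (n - 1)*(n + 1)*(n + 2)*(n - 5)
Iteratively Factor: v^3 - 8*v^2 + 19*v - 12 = (v - 4)*(v^2 - 4*v + 3) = (v - 4)*(v - 1)*(v - 3)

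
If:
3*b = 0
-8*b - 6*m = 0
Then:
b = 0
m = 0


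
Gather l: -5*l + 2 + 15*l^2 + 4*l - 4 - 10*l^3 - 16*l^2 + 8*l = -10*l^3 - l^2 + 7*l - 2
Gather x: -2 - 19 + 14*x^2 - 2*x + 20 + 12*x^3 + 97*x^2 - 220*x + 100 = 12*x^3 + 111*x^2 - 222*x + 99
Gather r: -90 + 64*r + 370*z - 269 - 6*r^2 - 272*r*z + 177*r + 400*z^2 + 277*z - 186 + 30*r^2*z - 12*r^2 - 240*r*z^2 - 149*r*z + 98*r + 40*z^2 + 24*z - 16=r^2*(30*z - 18) + r*(-240*z^2 - 421*z + 339) + 440*z^2 + 671*z - 561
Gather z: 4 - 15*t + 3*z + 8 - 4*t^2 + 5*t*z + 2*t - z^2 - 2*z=-4*t^2 - 13*t - z^2 + z*(5*t + 1) + 12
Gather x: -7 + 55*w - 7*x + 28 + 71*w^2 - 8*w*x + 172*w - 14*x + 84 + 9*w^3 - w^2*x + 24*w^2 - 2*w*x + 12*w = 9*w^3 + 95*w^2 + 239*w + x*(-w^2 - 10*w - 21) + 105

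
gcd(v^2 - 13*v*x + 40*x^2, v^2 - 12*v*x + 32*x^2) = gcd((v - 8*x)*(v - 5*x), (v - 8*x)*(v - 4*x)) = -v + 8*x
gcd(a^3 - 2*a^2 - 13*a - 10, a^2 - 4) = a + 2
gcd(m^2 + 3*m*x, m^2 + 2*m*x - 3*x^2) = m + 3*x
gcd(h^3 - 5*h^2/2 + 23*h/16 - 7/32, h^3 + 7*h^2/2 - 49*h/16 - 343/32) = h - 7/4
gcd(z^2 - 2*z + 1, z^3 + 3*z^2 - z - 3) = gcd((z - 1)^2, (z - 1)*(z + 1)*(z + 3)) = z - 1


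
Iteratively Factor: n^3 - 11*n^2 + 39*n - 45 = (n - 5)*(n^2 - 6*n + 9) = (n - 5)*(n - 3)*(n - 3)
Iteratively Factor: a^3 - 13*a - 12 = (a + 1)*(a^2 - a - 12) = (a - 4)*(a + 1)*(a + 3)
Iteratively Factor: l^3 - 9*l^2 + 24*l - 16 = (l - 1)*(l^2 - 8*l + 16) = (l - 4)*(l - 1)*(l - 4)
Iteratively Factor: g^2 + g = (g)*(g + 1)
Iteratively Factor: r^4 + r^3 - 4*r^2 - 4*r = (r + 2)*(r^3 - r^2 - 2*r) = (r + 1)*(r + 2)*(r^2 - 2*r) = r*(r + 1)*(r + 2)*(r - 2)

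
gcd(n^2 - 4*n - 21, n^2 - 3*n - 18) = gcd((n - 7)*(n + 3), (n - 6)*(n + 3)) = n + 3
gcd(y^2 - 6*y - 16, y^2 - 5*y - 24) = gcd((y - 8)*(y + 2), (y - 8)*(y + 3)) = y - 8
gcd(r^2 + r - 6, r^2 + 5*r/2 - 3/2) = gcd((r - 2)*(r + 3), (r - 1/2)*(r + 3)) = r + 3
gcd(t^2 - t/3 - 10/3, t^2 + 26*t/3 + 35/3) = t + 5/3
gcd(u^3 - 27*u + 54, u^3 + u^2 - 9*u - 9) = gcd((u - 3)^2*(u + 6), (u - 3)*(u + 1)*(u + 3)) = u - 3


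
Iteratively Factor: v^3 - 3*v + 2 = (v - 1)*(v^2 + v - 2) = (v - 1)^2*(v + 2)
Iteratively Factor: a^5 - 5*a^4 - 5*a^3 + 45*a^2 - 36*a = (a + 3)*(a^4 - 8*a^3 + 19*a^2 - 12*a) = (a - 1)*(a + 3)*(a^3 - 7*a^2 + 12*a) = a*(a - 1)*(a + 3)*(a^2 - 7*a + 12) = a*(a - 4)*(a - 1)*(a + 3)*(a - 3)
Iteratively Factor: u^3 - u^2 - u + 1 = (u + 1)*(u^2 - 2*u + 1) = (u - 1)*(u + 1)*(u - 1)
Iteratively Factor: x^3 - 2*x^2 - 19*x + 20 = (x - 5)*(x^2 + 3*x - 4) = (x - 5)*(x + 4)*(x - 1)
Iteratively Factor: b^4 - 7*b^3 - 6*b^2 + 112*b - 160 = (b - 5)*(b^3 - 2*b^2 - 16*b + 32) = (b - 5)*(b - 2)*(b^2 - 16) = (b - 5)*(b - 2)*(b + 4)*(b - 4)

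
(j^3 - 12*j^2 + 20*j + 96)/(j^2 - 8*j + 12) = (j^2 - 6*j - 16)/(j - 2)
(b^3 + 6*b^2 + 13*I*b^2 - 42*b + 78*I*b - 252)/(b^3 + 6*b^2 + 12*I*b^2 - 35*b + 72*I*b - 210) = (b + 6*I)/(b + 5*I)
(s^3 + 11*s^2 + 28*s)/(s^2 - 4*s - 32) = s*(s + 7)/(s - 8)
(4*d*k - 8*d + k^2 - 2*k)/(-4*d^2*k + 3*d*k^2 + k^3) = (2 - k)/(k*(d - k))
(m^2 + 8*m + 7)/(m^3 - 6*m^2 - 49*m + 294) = (m + 1)/(m^2 - 13*m + 42)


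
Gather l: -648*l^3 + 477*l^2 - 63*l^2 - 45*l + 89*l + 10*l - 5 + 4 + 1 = -648*l^3 + 414*l^2 + 54*l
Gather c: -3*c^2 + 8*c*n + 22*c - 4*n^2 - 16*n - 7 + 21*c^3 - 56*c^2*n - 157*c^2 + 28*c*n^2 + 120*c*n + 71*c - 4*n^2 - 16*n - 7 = 21*c^3 + c^2*(-56*n - 160) + c*(28*n^2 + 128*n + 93) - 8*n^2 - 32*n - 14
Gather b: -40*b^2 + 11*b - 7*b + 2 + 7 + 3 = -40*b^2 + 4*b + 12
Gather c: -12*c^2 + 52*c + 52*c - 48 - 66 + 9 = -12*c^2 + 104*c - 105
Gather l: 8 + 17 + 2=27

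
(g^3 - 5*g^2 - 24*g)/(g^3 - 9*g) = (g - 8)/(g - 3)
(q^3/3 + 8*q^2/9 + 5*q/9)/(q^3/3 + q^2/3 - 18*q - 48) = q*(3*q^2 + 8*q + 5)/(3*(q^3 + q^2 - 54*q - 144))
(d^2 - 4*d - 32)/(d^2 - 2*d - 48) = (d + 4)/(d + 6)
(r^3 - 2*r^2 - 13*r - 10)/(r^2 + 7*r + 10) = (r^2 - 4*r - 5)/(r + 5)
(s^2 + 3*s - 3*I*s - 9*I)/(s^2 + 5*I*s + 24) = (s + 3)/(s + 8*I)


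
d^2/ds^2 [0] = 0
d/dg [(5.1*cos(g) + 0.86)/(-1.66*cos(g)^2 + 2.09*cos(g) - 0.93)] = (-8.466*cos(g)^2 - 2.8552*cos(g) + 6.5404)*sin(g)/(2.7556*cos(g)^4 - 6.9388*cos(g)^3 + 7.4557*cos(g)^2 - 3.8874*cos(g) + 0.8649)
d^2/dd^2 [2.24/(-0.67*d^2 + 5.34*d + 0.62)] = (-2.011072*d^2 + 16.028544*d + 2.24*(1.34*d - 5.34)*(2.68*d - 10.68) + 1.860992)/(-0.67*d^2 + 5.34*d + 0.62)^3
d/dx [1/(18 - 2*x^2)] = x/(x^2 - 9)^2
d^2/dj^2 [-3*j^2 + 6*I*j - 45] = -6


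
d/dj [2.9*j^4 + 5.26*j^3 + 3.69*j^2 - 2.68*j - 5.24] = 11.6*j^3 + 15.78*j^2 + 7.38*j - 2.68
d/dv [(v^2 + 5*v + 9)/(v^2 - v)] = 3*(-2*v^2 - 6*v + 3)/(v^2*(v^2 - 2*v + 1))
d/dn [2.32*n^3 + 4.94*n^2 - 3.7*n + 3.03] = 6.96*n^2 + 9.88*n - 3.7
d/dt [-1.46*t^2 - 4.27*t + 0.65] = -2.92*t - 4.27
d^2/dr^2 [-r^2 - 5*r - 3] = -2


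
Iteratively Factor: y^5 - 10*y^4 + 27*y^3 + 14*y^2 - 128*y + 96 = (y - 1)*(y^4 - 9*y^3 + 18*y^2 + 32*y - 96) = (y - 4)*(y - 1)*(y^3 - 5*y^2 - 2*y + 24) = (y - 4)*(y - 3)*(y - 1)*(y^2 - 2*y - 8) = (y - 4)*(y - 3)*(y - 1)*(y + 2)*(y - 4)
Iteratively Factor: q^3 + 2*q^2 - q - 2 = (q - 1)*(q^2 + 3*q + 2) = (q - 1)*(q + 2)*(q + 1)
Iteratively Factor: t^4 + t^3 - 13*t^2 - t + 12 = (t + 4)*(t^3 - 3*t^2 - t + 3) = (t - 3)*(t + 4)*(t^2 - 1) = (t - 3)*(t - 1)*(t + 4)*(t + 1)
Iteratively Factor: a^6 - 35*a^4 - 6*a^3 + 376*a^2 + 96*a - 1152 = (a - 4)*(a^5 + 4*a^4 - 19*a^3 - 82*a^2 + 48*a + 288) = (a - 4)*(a + 4)*(a^4 - 19*a^2 - 6*a + 72) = (a - 4)^2*(a + 4)*(a^3 + 4*a^2 - 3*a - 18) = (a - 4)^2*(a + 3)*(a + 4)*(a^2 + a - 6) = (a - 4)^2*(a + 3)^2*(a + 4)*(a - 2)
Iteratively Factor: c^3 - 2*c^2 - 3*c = (c - 3)*(c^2 + c) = c*(c - 3)*(c + 1)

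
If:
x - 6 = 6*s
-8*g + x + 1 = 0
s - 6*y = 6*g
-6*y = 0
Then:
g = -1/4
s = -3/2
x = -3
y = 0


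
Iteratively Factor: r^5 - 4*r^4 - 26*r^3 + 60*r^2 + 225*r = (r - 5)*(r^4 + r^3 - 21*r^2 - 45*r) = (r - 5)*(r + 3)*(r^3 - 2*r^2 - 15*r) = r*(r - 5)*(r + 3)*(r^2 - 2*r - 15) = r*(r - 5)*(r + 3)^2*(r - 5)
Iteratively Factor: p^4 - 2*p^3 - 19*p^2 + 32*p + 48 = (p + 1)*(p^3 - 3*p^2 - 16*p + 48) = (p + 1)*(p + 4)*(p^2 - 7*p + 12) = (p - 3)*(p + 1)*(p + 4)*(p - 4)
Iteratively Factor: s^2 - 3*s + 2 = (s - 2)*(s - 1)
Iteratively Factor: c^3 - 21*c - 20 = (c + 4)*(c^2 - 4*c - 5) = (c + 1)*(c + 4)*(c - 5)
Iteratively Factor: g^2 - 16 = (g + 4)*(g - 4)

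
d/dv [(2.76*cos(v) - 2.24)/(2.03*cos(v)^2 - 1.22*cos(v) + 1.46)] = (5.6028*cos(v)^2 - 9.0944*cos(v) - 1.2968)*sin(v)/(4.1209*cos(v)^4 - 4.9532*cos(v)^3 + 7.416*cos(v)^2 - 3.5624*cos(v) + 2.1316)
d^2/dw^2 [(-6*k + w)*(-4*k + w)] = 2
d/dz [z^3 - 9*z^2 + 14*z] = 3*z^2 - 18*z + 14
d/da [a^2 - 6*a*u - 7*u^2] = 2*a - 6*u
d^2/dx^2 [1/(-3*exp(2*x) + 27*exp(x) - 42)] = (-2*(2*exp(x) - 9)^2*exp(x) + (4*exp(x) - 9)*(exp(2*x) - 9*exp(x) + 14))*exp(x)/(3*(exp(2*x) - 9*exp(x) + 14)^3)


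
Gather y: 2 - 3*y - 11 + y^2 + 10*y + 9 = y^2 + 7*y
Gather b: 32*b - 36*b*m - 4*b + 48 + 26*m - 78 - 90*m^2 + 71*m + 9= b*(28 - 36*m) - 90*m^2 + 97*m - 21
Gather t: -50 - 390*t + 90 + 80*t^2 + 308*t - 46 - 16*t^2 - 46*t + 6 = 64*t^2 - 128*t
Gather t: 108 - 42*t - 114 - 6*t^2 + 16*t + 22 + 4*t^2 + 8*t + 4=-2*t^2 - 18*t + 20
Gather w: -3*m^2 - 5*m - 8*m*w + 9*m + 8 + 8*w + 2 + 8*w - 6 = -3*m^2 + 4*m + w*(16 - 8*m) + 4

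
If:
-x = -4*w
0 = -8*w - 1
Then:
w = -1/8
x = -1/2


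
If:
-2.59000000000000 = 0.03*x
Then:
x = -86.33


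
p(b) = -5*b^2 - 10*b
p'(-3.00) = 20.00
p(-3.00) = -15.00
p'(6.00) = -70.00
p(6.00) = -240.00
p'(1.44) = -24.40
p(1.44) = -24.77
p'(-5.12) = 41.20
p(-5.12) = -79.87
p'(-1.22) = 2.20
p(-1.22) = 4.76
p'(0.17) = -11.70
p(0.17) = -1.84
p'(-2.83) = 18.30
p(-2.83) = -11.74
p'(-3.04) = 20.40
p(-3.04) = -15.81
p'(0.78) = -17.80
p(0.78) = -10.84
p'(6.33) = -73.30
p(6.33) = -263.64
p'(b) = -10*b - 10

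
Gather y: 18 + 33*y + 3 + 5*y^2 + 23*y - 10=5*y^2 + 56*y + 11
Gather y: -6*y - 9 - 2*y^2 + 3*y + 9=-2*y^2 - 3*y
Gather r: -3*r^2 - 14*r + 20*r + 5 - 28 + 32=-3*r^2 + 6*r + 9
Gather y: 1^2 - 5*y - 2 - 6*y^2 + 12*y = -6*y^2 + 7*y - 1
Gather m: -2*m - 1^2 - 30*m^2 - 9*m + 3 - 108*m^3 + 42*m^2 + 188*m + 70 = -108*m^3 + 12*m^2 + 177*m + 72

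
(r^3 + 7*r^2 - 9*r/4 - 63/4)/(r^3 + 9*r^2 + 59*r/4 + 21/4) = (2*r - 3)/(2*r + 1)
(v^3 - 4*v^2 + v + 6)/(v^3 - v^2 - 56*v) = (-v^3 + 4*v^2 - v - 6)/(v*(-v^2 + v + 56))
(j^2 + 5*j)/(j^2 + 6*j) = (j + 5)/(j + 6)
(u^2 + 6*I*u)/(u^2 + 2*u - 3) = u*(u + 6*I)/(u^2 + 2*u - 3)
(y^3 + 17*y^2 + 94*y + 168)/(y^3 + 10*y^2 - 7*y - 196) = (y^2 + 10*y + 24)/(y^2 + 3*y - 28)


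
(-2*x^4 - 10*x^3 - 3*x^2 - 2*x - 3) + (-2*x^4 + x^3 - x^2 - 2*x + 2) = -4*x^4 - 9*x^3 - 4*x^2 - 4*x - 1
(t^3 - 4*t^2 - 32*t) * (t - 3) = t^4 - 7*t^3 - 20*t^2 + 96*t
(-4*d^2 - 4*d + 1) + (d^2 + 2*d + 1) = -3*d^2 - 2*d + 2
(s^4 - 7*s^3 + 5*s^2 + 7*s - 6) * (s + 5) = s^5 - 2*s^4 - 30*s^3 + 32*s^2 + 29*s - 30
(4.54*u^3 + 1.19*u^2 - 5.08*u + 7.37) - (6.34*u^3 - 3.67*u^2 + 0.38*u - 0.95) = -1.8*u^3 + 4.86*u^2 - 5.46*u + 8.32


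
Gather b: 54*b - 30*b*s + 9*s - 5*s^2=b*(54 - 30*s) - 5*s^2 + 9*s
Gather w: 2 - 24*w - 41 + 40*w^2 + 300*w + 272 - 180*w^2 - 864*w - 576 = -140*w^2 - 588*w - 343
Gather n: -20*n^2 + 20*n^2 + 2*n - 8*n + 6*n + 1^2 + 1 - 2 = 0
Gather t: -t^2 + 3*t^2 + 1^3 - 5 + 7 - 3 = 2*t^2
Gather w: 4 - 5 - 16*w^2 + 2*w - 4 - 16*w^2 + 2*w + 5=-32*w^2 + 4*w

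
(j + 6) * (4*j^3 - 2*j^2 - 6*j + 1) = 4*j^4 + 22*j^3 - 18*j^2 - 35*j + 6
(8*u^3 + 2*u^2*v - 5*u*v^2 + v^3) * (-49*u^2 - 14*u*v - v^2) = -392*u^5 - 210*u^4*v + 209*u^3*v^2 + 19*u^2*v^3 - 9*u*v^4 - v^5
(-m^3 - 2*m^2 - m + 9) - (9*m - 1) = -m^3 - 2*m^2 - 10*m + 10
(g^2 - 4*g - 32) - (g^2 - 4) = -4*g - 28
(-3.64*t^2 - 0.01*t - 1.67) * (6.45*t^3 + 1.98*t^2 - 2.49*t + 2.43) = -23.478*t^5 - 7.2717*t^4 - 1.7277*t^3 - 12.1269*t^2 + 4.134*t - 4.0581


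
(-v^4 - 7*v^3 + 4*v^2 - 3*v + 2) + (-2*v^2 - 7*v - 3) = -v^4 - 7*v^3 + 2*v^2 - 10*v - 1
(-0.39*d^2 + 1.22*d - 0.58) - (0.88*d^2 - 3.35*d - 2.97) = -1.27*d^2 + 4.57*d + 2.39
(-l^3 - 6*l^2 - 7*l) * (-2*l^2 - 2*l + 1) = 2*l^5 + 14*l^4 + 25*l^3 + 8*l^2 - 7*l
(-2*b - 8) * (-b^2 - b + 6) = 2*b^3 + 10*b^2 - 4*b - 48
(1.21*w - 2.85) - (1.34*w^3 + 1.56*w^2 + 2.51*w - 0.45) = -1.34*w^3 - 1.56*w^2 - 1.3*w - 2.4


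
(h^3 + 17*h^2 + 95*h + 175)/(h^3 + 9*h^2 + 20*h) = (h^2 + 12*h + 35)/(h*(h + 4))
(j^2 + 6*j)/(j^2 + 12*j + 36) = j/(j + 6)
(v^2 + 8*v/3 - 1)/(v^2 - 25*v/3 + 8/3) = (v + 3)/(v - 8)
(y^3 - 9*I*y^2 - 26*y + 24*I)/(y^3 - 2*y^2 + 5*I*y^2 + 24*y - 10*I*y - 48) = (y^2 - 6*I*y - 8)/(y^2 + y*(-2 + 8*I) - 16*I)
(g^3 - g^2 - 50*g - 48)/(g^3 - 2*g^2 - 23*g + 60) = (g^3 - g^2 - 50*g - 48)/(g^3 - 2*g^2 - 23*g + 60)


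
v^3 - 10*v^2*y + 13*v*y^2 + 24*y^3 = (v - 8*y)*(v - 3*y)*(v + y)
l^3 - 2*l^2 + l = l*(l - 1)^2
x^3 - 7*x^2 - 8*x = x*(x - 8)*(x + 1)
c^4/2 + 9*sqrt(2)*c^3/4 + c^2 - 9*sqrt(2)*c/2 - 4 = (c/2 + sqrt(2)/2)*(c - sqrt(2))*(c + sqrt(2)/2)*(c + 4*sqrt(2))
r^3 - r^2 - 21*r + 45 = (r - 3)^2*(r + 5)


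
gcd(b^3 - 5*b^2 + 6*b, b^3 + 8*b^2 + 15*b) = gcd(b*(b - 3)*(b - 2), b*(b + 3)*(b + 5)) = b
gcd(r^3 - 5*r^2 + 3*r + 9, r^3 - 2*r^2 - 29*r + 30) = 1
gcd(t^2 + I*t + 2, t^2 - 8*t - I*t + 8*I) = t - I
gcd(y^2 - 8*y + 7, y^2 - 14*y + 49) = y - 7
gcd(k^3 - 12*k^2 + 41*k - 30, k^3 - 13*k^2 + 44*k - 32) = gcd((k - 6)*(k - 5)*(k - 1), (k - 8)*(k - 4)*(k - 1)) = k - 1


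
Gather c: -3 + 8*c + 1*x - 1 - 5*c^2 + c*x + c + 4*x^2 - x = -5*c^2 + c*(x + 9) + 4*x^2 - 4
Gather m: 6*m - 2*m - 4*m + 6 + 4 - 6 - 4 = 0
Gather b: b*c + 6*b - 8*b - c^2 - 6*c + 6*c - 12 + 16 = b*(c - 2) - c^2 + 4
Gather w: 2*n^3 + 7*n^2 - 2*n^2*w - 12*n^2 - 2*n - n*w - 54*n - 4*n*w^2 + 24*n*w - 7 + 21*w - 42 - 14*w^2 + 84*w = 2*n^3 - 5*n^2 - 56*n + w^2*(-4*n - 14) + w*(-2*n^2 + 23*n + 105) - 49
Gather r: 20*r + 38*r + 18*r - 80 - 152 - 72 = 76*r - 304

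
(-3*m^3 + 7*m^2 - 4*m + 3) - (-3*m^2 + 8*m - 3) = -3*m^3 + 10*m^2 - 12*m + 6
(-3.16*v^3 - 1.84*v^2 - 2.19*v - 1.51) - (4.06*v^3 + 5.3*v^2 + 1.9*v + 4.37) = -7.22*v^3 - 7.14*v^2 - 4.09*v - 5.88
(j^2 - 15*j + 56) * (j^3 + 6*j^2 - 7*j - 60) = j^5 - 9*j^4 - 41*j^3 + 381*j^2 + 508*j - 3360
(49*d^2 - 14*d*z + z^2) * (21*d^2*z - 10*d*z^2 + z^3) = 1029*d^4*z - 784*d^3*z^2 + 210*d^2*z^3 - 24*d*z^4 + z^5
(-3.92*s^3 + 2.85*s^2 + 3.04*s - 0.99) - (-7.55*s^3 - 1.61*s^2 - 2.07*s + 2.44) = 3.63*s^3 + 4.46*s^2 + 5.11*s - 3.43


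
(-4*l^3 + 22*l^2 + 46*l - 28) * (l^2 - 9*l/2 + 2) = -4*l^5 + 40*l^4 - 61*l^3 - 191*l^2 + 218*l - 56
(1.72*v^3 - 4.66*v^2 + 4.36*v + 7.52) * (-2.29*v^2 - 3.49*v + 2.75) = -3.9388*v^5 + 4.6686*v^4 + 11.009*v^3 - 45.2522*v^2 - 14.2548*v + 20.68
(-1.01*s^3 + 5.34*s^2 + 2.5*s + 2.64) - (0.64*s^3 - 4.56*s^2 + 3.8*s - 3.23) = -1.65*s^3 + 9.9*s^2 - 1.3*s + 5.87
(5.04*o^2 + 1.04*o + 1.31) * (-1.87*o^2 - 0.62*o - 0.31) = -9.4248*o^4 - 5.0696*o^3 - 4.6569*o^2 - 1.1346*o - 0.4061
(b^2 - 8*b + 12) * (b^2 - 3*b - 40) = b^4 - 11*b^3 - 4*b^2 + 284*b - 480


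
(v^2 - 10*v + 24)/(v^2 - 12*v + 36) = (v - 4)/(v - 6)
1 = 1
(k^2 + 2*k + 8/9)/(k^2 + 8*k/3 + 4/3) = (k + 4/3)/(k + 2)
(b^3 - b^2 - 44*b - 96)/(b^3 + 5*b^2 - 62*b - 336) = (b^2 + 7*b + 12)/(b^2 + 13*b + 42)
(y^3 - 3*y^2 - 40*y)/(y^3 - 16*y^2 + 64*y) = (y + 5)/(y - 8)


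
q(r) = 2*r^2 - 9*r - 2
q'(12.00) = 39.00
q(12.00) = 178.00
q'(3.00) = 3.00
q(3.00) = -11.00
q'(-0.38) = -10.52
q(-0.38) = 1.71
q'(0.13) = -8.48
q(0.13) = -3.14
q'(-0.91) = -12.64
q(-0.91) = 7.85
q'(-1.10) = -13.40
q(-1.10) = 10.32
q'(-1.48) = -14.92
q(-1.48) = 15.70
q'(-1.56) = -15.24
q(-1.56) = 16.91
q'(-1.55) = -15.20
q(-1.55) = 16.76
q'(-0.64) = -11.56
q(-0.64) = 4.58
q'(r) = 4*r - 9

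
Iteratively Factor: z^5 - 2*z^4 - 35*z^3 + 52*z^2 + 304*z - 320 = (z + 4)*(z^4 - 6*z^3 - 11*z^2 + 96*z - 80) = (z - 4)*(z + 4)*(z^3 - 2*z^2 - 19*z + 20) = (z - 4)*(z + 4)^2*(z^2 - 6*z + 5) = (z - 5)*(z - 4)*(z + 4)^2*(z - 1)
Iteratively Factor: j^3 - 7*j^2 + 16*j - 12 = (j - 3)*(j^2 - 4*j + 4) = (j - 3)*(j - 2)*(j - 2)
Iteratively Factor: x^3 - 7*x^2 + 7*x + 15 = (x - 5)*(x^2 - 2*x - 3) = (x - 5)*(x + 1)*(x - 3)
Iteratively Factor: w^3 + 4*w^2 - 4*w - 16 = (w - 2)*(w^2 + 6*w + 8) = (w - 2)*(w + 4)*(w + 2)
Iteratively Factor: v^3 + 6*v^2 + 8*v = (v + 4)*(v^2 + 2*v) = (v + 2)*(v + 4)*(v)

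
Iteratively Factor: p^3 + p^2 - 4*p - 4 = (p + 2)*(p^2 - p - 2) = (p - 2)*(p + 2)*(p + 1)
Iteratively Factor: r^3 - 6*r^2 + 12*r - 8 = (r - 2)*(r^2 - 4*r + 4) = (r - 2)^2*(r - 2)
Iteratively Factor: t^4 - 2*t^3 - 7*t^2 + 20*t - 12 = (t - 2)*(t^3 - 7*t + 6) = (t - 2)*(t + 3)*(t^2 - 3*t + 2) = (t - 2)*(t - 1)*(t + 3)*(t - 2)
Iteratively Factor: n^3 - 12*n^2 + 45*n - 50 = (n - 2)*(n^2 - 10*n + 25) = (n - 5)*(n - 2)*(n - 5)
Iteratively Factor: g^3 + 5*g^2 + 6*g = (g + 2)*(g^2 + 3*g) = g*(g + 2)*(g + 3)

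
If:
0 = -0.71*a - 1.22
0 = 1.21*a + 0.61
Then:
No Solution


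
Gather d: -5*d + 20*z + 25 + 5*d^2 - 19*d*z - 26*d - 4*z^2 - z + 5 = 5*d^2 + d*(-19*z - 31) - 4*z^2 + 19*z + 30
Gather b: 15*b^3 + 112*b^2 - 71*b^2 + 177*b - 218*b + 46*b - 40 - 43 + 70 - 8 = 15*b^3 + 41*b^2 + 5*b - 21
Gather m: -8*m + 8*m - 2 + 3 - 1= 0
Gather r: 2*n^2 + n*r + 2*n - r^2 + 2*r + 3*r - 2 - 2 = 2*n^2 + 2*n - r^2 + r*(n + 5) - 4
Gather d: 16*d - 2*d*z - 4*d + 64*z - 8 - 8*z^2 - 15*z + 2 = d*(12 - 2*z) - 8*z^2 + 49*z - 6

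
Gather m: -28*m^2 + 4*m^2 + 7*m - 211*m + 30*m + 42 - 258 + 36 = -24*m^2 - 174*m - 180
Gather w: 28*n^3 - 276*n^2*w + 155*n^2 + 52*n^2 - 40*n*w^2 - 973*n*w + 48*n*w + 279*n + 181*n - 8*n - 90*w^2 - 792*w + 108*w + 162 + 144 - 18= 28*n^3 + 207*n^2 + 452*n + w^2*(-40*n - 90) + w*(-276*n^2 - 925*n - 684) + 288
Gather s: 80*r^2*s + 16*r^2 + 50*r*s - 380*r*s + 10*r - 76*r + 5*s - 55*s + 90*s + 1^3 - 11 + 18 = 16*r^2 - 66*r + s*(80*r^2 - 330*r + 40) + 8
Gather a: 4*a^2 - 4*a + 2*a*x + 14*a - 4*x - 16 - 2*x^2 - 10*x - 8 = 4*a^2 + a*(2*x + 10) - 2*x^2 - 14*x - 24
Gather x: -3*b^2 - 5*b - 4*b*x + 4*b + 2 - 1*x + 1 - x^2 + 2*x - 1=-3*b^2 - b - x^2 + x*(1 - 4*b) + 2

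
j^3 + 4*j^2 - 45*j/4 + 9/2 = (j - 3/2)*(j - 1/2)*(j + 6)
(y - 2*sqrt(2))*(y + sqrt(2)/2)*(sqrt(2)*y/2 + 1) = sqrt(2)*y^3/2 - y^2/2 - 5*sqrt(2)*y/2 - 2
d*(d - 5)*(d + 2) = d^3 - 3*d^2 - 10*d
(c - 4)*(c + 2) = c^2 - 2*c - 8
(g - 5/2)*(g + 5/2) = g^2 - 25/4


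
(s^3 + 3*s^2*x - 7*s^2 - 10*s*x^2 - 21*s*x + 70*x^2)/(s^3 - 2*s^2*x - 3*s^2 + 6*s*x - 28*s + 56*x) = (s + 5*x)/(s + 4)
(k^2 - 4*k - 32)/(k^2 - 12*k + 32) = (k + 4)/(k - 4)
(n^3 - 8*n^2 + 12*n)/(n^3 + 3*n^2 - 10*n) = (n - 6)/(n + 5)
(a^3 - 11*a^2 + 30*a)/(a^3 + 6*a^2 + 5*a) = (a^2 - 11*a + 30)/(a^2 + 6*a + 5)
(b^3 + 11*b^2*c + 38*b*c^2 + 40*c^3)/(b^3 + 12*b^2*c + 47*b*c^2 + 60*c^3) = (b + 2*c)/(b + 3*c)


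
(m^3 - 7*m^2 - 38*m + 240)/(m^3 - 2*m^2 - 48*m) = (m - 5)/m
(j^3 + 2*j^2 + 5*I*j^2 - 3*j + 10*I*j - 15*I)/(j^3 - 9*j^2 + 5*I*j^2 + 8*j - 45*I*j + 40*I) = (j + 3)/(j - 8)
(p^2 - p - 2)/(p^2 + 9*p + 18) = (p^2 - p - 2)/(p^2 + 9*p + 18)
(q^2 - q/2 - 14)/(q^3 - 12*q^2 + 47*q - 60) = (q + 7/2)/(q^2 - 8*q + 15)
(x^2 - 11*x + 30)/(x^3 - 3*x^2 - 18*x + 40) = (x - 6)/(x^2 + 2*x - 8)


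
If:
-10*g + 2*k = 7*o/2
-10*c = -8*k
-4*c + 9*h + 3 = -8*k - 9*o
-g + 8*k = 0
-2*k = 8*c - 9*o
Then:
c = 0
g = 0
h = -1/3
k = 0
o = 0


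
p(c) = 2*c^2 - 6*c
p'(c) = 4*c - 6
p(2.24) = -3.40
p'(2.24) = 2.96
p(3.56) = 3.99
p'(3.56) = 8.24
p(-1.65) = 15.34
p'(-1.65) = -12.60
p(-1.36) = 11.86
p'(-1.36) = -11.44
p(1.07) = -4.13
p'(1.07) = -1.72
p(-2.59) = 28.96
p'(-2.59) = -16.36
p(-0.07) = 0.43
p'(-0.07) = -6.28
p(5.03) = 20.42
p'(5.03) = 14.12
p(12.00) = 216.00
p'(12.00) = 42.00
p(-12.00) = 360.00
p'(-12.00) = -54.00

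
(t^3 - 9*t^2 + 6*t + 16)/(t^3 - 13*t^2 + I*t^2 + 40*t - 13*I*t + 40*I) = (t^2 - t - 2)/(t^2 + t*(-5 + I) - 5*I)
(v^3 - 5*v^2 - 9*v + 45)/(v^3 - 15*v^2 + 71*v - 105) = (v + 3)/(v - 7)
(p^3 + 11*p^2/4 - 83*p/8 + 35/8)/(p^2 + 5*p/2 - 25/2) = (8*p^2 - 18*p + 7)/(4*(2*p - 5))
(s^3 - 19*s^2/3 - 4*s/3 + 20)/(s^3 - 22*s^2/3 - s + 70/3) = (s - 6)/(s - 7)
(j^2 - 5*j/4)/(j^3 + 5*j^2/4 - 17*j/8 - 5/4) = 2*j/(2*j^2 + 5*j + 2)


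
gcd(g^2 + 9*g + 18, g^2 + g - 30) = g + 6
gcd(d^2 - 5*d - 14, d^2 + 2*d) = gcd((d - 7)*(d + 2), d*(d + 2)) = d + 2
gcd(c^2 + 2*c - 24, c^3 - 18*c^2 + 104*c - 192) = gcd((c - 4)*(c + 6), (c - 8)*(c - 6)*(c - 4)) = c - 4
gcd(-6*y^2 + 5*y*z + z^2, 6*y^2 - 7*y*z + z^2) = y - z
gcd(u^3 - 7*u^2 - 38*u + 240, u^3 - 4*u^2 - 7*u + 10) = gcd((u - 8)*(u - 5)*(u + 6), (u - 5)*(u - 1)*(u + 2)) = u - 5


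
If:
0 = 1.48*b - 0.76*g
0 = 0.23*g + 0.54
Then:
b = -1.21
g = -2.35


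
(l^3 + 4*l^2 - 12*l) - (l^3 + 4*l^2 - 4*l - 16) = 16 - 8*l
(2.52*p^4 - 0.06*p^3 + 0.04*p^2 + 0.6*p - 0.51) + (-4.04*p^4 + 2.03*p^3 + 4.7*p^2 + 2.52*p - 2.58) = -1.52*p^4 + 1.97*p^3 + 4.74*p^2 + 3.12*p - 3.09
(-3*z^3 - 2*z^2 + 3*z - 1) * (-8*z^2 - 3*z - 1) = 24*z^5 + 25*z^4 - 15*z^3 + z^2 + 1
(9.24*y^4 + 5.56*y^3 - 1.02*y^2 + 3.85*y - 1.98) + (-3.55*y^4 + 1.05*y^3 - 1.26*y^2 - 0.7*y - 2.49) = 5.69*y^4 + 6.61*y^3 - 2.28*y^2 + 3.15*y - 4.47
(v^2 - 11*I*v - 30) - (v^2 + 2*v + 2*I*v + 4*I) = -2*v - 13*I*v - 30 - 4*I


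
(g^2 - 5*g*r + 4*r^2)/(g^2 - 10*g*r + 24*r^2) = (-g + r)/(-g + 6*r)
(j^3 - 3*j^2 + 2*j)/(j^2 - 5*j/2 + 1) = 2*j*(j - 1)/(2*j - 1)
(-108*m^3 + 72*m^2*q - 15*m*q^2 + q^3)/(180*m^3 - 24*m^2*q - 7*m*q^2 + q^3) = (-3*m + q)/(5*m + q)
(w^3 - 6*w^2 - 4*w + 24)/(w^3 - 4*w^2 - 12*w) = (w - 2)/w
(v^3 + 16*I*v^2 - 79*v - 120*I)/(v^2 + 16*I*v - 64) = (v^2 + 8*I*v - 15)/(v + 8*I)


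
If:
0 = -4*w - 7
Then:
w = -7/4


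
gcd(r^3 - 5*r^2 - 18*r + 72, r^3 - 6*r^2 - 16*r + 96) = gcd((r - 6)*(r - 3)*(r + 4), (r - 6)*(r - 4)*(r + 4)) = r^2 - 2*r - 24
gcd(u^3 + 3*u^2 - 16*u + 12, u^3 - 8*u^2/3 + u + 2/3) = u^2 - 3*u + 2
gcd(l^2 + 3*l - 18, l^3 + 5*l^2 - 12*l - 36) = l^2 + 3*l - 18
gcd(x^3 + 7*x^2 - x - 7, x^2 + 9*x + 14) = x + 7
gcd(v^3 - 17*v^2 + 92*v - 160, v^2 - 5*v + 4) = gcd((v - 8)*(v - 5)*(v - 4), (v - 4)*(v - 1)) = v - 4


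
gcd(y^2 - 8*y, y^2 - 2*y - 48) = y - 8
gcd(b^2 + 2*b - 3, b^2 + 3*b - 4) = b - 1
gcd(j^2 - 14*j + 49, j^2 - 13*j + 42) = j - 7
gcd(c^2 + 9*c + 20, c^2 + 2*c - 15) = c + 5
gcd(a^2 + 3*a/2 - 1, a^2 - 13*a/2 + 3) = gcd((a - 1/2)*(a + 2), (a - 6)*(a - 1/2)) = a - 1/2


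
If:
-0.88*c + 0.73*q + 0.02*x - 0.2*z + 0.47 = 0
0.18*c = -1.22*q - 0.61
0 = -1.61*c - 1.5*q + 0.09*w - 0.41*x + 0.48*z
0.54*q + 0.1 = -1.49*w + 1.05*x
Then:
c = 0.139451022652965 - 0.161395902489272*z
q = 0.0238125102033352*z - 0.520574741047159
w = 1.42150073553223*z + 1.2750164814529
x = 2.02942366805031*z + 1.63682304495177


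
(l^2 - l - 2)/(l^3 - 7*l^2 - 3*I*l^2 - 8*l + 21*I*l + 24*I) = (l - 2)/(l^2 - l*(8 + 3*I) + 24*I)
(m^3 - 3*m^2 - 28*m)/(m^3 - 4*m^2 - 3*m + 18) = m*(m^2 - 3*m - 28)/(m^3 - 4*m^2 - 3*m + 18)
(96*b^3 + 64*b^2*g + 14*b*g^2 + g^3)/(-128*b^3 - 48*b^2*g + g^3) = (-6*b - g)/(8*b - g)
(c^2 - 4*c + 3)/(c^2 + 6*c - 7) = (c - 3)/(c + 7)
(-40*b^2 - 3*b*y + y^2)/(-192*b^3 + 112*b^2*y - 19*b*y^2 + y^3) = (5*b + y)/(24*b^2 - 11*b*y + y^2)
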